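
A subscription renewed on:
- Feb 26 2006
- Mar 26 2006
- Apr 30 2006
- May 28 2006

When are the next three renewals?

All Sundays; the gaps (28, 35, 28) vary with month length.
This is the last Sunday of each month.
June 2006 ends with Sunday Jun 25 2006.
Last Sunday of July 2006: Jul 30 2006.
Last Sunday of August 2006: Aug 27 2006.

Jun 25 2006, Jul 30 2006, Aug 27 2006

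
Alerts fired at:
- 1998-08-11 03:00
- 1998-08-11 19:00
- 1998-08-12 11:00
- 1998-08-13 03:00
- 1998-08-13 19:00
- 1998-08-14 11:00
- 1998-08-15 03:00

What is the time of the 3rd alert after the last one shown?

Spacing: 16, 16, 16, 16, 16, 16 h — constant 16 h.
1998-08-15 03:00 + 16 h = 1998-08-15 19:00.
1998-08-15 19:00 + 16 h = 1998-08-16 11:00.
1998-08-16 11:00 + 16 h = 1998-08-17 03:00.

1998-08-17 03:00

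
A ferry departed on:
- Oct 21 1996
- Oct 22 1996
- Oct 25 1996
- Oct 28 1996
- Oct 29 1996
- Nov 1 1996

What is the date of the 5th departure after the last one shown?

Nov 12 1996

Every event lands on a Monday or Tuesday or Friday (gaps cycle 1, 3, 3, 1, 3).
So the schedule is: every Monday, Tuesday and Friday.
The following Monday is Nov 4 1996.
Next Tuesday: Nov 5 1996.
Next Friday: Nov 8 1996.
The following Monday is Nov 11 1996.
The following Tuesday is Nov 12 1996.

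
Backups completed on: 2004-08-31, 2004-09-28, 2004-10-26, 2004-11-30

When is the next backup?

Every date is a Tuesday; gaps 28, 28, 35 days.
Each is the last Tuesday of its month (at least one falls on the 29th or later, ruling out '4th Tuesday').
December 2004 ends with Tuesday 2004-12-28.

2004-12-28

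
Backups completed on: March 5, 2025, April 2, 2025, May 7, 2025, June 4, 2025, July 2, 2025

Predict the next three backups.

These are Wednesdays at 28- or 35-day spacing (28, 35, 28, 28).
The pattern: 1st Wednesday of the month.
1st Wednesday of August 2025: August 6, 2025.
September 2025 — 1st Wednesday is September 3, 2025.
October 2025 — 1st Wednesday is October 1, 2025.

August 6, 2025; September 3, 2025; October 1, 2025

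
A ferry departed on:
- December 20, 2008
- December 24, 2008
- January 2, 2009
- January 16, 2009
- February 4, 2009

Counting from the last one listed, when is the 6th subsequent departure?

September 11, 2009

Intervals are 4, 9, 14, 19 days — an arithmetic progression with common difference 5.
Next gap: 24 days. February 4, 2009 + 24 days = February 28, 2009.
Next gap: 29 days. February 28, 2009 + 29 days = March 29, 2009.
Next gap: 34 days. March 29, 2009 + 34 days = May 2, 2009.
Next gap: 39 days. May 2, 2009 + 39 days = June 10, 2009.
Next gap: 44 days. June 10, 2009 + 44 days = July 24, 2009.
Next gap: 49 days. July 24, 2009 + 49 days = September 11, 2009.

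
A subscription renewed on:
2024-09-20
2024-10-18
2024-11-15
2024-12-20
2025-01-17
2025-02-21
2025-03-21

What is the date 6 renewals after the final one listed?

2025-09-19

These are Fridays at 28- or 35-day spacing (28, 28, 35, 28, 35, 28).
The pattern: 3rd Friday of the month.
April 2025 — 3rd Friday is 2025-04-18.
May 2025 — 3rd Friday is 2025-05-16.
June 2025 — 3rd Friday is 2025-06-20.
July 2025 — 3rd Friday is 2025-07-18.
August 2025 — 3rd Friday is 2025-08-15.
3rd Friday of September 2025: 2025-09-19.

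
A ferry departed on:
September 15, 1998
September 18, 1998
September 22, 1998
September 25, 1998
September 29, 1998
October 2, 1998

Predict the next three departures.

The gap pattern 3, 4, 3, 4, 3 repeats every 2 events.
These are the Tuesdays and Fridays of each week.
Next Tuesday: October 6, 1998.
Next Friday: October 9, 1998.
Next Tuesday: October 13, 1998.

October 6, 1998; October 9, 1998; October 13, 1998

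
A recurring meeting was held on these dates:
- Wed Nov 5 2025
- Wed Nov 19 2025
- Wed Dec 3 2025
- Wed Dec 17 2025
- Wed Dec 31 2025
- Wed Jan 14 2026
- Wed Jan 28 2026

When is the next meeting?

Wed Feb 11 2026

Gaps between consecutive events: 14, 14, 14, 14, 14, 14 days — a constant 14-day interval.
Wed Jan 28 2026 + 14 days = Wed Feb 11 2026.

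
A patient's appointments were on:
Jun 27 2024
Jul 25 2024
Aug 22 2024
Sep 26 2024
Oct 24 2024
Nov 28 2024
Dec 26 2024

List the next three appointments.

Jan 23 2025, Feb 27 2025, Mar 27 2025

All dates are Thursdays, 28, 28, 35, 28, 35, 28 days apart.
Specifically, the 4th Thursday of each month.
4th Thursday of January 2025: Jan 23 2025.
4th Thursday of February 2025: Feb 27 2025.
March 2025 — 4th Thursday is Mar 27 2025.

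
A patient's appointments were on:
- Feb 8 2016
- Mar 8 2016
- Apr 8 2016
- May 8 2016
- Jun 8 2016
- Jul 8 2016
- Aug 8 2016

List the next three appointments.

Each date is the 8th; the gaps (29, 31, 30, 31, 30, 31) track the month lengths.
The rule is the 8th of each month.
September 2016: Sep 8 2016.
Next: October 2016 → Oct 8 2016.
Next: November 2016 → Nov 8 2016.

Sep 8 2016, Oct 8 2016, Nov 8 2016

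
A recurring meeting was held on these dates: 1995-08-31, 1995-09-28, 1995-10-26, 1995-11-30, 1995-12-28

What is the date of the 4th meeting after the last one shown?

Every date is a Thursday; gaps 28, 28, 35, 28 days.
Each is the last Thursday of its month (at least one falls on the 29th or later, ruling out '4th Thursday').
Last Thursday of January 1996: 1996-01-25.
Last Thursday of February 1996: 1996-02-29.
March 1996 ends with Thursday 1996-03-28.
Last Thursday of April 1996: 1996-04-25.

1996-04-25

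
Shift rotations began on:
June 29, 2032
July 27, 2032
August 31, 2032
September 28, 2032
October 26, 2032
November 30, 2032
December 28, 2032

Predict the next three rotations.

These are Tuesdays with 28, 35, 28, 28, 35, 28-day gaps.
Each is the final Tuesday of its month — June 29, 2032 is past the 28th, so '4th Tuesday' doesn't fit.
Last Tuesday of January 2033: January 25, 2033.
Last Tuesday of February 2033: February 22, 2033.
March 2033 ends with Tuesday March 29, 2033.

January 25, 2033; February 22, 2033; March 29, 2033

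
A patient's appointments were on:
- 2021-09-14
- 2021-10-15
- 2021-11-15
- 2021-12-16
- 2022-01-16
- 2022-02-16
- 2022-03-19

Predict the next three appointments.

Gaps between consecutive events: 31, 31, 31, 31, 31, 31 days — a constant 31-day interval.
2022-03-19 + 31 days = 2022-04-19.
2022-04-19 + 31 days = 2022-05-20.
2022-05-20 + 31 days = 2022-06-20.

2022-04-19, 2022-05-20, 2022-06-20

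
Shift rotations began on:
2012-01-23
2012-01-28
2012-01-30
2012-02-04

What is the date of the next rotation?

Gaps: 5, 2, 5 days — not constant, but cyclic with period 2.
The events fall on every Monday and Saturday.
Next Monday: 2012-02-06.

2012-02-06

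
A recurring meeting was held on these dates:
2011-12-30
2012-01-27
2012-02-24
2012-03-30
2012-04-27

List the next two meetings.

2012-05-25, 2012-06-29

All Fridays; the gaps (28, 28, 35, 28) vary with month length.
This is the last Friday of each month.
May 2012 ends with Friday 2012-05-25.
Last Friday of June 2012: 2012-06-29.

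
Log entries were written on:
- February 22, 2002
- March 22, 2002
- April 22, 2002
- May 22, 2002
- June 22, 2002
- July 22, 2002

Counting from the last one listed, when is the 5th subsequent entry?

December 22, 2002

The day-of-month is always 22 (28, 31, 30, 31, 30 days between events).
So this recurs on the 22nd of each month.
August 2002: August 22, 2002.
Next: September 2002 → September 22, 2002.
Next: October 2002 → October 22, 2002.
Next: November 2002 → November 22, 2002.
Next: December 2002 → December 22, 2002.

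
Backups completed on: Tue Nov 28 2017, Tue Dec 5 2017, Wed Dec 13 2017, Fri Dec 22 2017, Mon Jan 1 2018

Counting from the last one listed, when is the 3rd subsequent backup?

Tue Feb 6 2018

Gaps: 7, 8, 9, 10 days — each gap is 1 larger than the previous one.
Next gap: 11 days. Mon Jan 1 2018 + 11 days = Fri Jan 12 2018.
Next gap: 12 days. Fri Jan 12 2018 + 12 days = Wed Jan 24 2018.
Next gap: 13 days. Wed Jan 24 2018 + 13 days = Tue Feb 6 2018.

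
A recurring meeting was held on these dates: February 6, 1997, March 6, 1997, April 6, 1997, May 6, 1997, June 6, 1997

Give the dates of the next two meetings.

The day-of-month is always 6 (28, 31, 30, 31 days between events).
So this recurs on the 6th of each month.
Next: July 1997 → July 6, 1997.
August 1997: August 6, 1997.

July 6, 1997; August 6, 1997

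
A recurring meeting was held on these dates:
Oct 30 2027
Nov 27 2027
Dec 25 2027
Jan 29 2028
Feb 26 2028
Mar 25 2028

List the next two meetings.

Apr 29 2028, May 27 2028

These are Saturdays with 28, 28, 35, 28, 28-day gaps.
Each is the final Saturday of its month — Oct 30 2027 is past the 28th, so '4th Saturday' doesn't fit.
Last Saturday of April 2028: Apr 29 2028.
Last Saturday of May 2028: May 27 2028.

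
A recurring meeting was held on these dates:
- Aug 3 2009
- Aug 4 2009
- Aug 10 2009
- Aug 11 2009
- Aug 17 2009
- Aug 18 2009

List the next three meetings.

The gap pattern 1, 6, 1, 6, 1 repeats every 2 events.
These are the Mondays and Tuesdays of each week.
The following Monday is Aug 24 2009.
Next Tuesday: Aug 25 2009.
The following Monday is Aug 31 2009.

Aug 24 2009, Aug 25 2009, Aug 31 2009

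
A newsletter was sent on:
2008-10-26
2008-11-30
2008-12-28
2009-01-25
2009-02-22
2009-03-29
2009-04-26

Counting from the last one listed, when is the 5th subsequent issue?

2009-09-27

All Sundays; the gaps (35, 28, 28, 28, 35, 28) vary with month length.
This is the last Sunday of each month.
Last Sunday of May 2009: 2009-05-31.
Last Sunday of June 2009: 2009-06-28.
Last Sunday of July 2009: 2009-07-26.
Last Sunday of August 2009: 2009-08-30.
Last Sunday of September 2009: 2009-09-27.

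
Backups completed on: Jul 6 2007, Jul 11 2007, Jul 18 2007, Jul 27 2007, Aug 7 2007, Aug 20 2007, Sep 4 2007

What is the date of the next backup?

Sep 21 2007

Gaps: 5, 7, 9, 11, 13, 15 days — each gap is 2 larger than the previous one.
Next gap: 17 days. Sep 4 2007 + 17 days = Sep 21 2007.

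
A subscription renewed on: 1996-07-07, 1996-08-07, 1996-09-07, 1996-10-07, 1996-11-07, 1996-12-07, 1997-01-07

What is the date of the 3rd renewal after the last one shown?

1997-04-07

Gaps: 31, 31, 30, 31, 30, 31 days — not constant. Every event is on the 7th of the month.
Pattern: the 7th of each month.
Next: February 1997 → 1997-02-07.
March 1997: 1997-03-07.
April 1997: 1997-04-07.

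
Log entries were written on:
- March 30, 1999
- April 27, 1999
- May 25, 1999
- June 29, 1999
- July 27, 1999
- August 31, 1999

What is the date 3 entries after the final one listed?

November 30, 1999

These are Tuesdays with 28, 28, 35, 28, 35-day gaps.
Each is the final Tuesday of its month — March 30, 1999 is past the 28th, so '4th Tuesday' doesn't fit.
Last Tuesday of September 1999: September 28, 1999.
October 1999 ends with Tuesday October 26, 1999.
November 1999 ends with Tuesday November 30, 1999.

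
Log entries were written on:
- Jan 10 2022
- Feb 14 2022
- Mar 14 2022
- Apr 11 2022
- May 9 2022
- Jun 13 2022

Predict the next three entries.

All dates are Mondays, 35, 28, 28, 28, 35 days apart.
Specifically, the 2nd Monday of each month.
2nd Monday of July 2022: Jul 11 2022.
2nd Monday of August 2022: Aug 8 2022.
2nd Monday of September 2022: Sep 12 2022.

Jul 11 2022, Aug 8 2022, Sep 12 2022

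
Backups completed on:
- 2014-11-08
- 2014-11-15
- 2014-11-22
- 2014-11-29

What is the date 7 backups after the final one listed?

2015-01-17

Every event comes 7 days after the last (7, 7, 7).
2014-11-29 + 7 days = 2014-12-06.
2014-12-06 + 7 days = 2014-12-13.
2014-12-13 + 7 days = 2014-12-20.
2014-12-20 + 7 days = 2014-12-27.
2014-12-27 + 7 days = 2015-01-03.
2015-01-03 + 7 days = 2015-01-10.
2015-01-10 + 7 days = 2015-01-17.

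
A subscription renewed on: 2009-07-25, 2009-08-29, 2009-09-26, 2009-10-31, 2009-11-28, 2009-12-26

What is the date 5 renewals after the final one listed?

Every date is a Saturday; gaps 35, 28, 35, 28, 28 days.
Each is the last Saturday of its month (at least one falls on the 29th or later, ruling out '4th Saturday').
Last Saturday of January 2010: 2010-01-30.
Last Saturday of February 2010: 2010-02-27.
Last Saturday of March 2010: 2010-03-27.
Last Saturday of April 2010: 2010-04-24.
May 2010 ends with Saturday 2010-05-29.

2010-05-29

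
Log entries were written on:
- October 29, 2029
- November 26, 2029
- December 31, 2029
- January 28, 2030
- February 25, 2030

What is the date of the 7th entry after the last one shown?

Every date is a Monday; gaps 28, 35, 28, 28 days.
Each is the last Monday of its month (at least one falls on the 29th or later, ruling out '4th Monday').
March 2030 ends with Monday March 25, 2030.
April 2030 ends with Monday April 29, 2030.
Last Monday of May 2030: May 27, 2030.
June 2030 ends with Monday June 24, 2030.
July 2030 ends with Monday July 29, 2030.
August 2030 ends with Monday August 26, 2030.
September 2030 ends with Monday September 30, 2030.

September 30, 2030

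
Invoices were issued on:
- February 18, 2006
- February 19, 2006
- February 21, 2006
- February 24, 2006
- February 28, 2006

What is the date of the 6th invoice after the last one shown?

April 14, 2006

The spacing grows by 1 each time: 1, 2, 3, 4 days.
Next gap: 5 days. February 28, 2006 + 5 days = March 5, 2006.
Next gap: 6 days. March 5, 2006 + 6 days = March 11, 2006.
Next gap: 7 days. March 11, 2006 + 7 days = March 18, 2006.
Next gap: 8 days. March 18, 2006 + 8 days = March 26, 2006.
Next gap: 9 days. March 26, 2006 + 9 days = April 4, 2006.
Next gap: 10 days. April 4, 2006 + 10 days = April 14, 2006.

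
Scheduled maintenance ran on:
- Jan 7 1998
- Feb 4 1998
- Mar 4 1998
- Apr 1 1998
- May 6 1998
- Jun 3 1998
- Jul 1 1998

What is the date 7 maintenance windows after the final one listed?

Gaps: 28, 28, 28, 35, 28, 28 days — a mix of 28 and 35. Every date is a Wednesday.
Each is the 1st Wednesday of its month.
1st Wednesday of August 1998: Aug 5 1998.
1st Wednesday of September 1998: Sep 2 1998.
October 1998 — 1st Wednesday is Oct 7 1998.
1st Wednesday of November 1998: Nov 4 1998.
1st Wednesday of December 1998: Dec 2 1998.
January 1999 — 1st Wednesday is Jan 6 1999.
February 1999 — 1st Wednesday is Feb 3 1999.

Feb 3 1999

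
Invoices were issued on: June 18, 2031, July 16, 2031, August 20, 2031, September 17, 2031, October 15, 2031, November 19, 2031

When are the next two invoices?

December 17, 2031; January 21, 2032

Gaps: 28, 35, 28, 28, 35 days — a mix of 28 and 35. Every date is a Wednesday.
Each is the 3rd Wednesday of its month.
3rd Wednesday of December 2031: December 17, 2031.
3rd Wednesday of January 2032: January 21, 2032.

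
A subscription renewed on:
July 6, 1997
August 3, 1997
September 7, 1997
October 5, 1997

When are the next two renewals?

November 2, 1997; December 7, 1997

These are Sundays at 28- or 35-day spacing (28, 35, 28).
The pattern: 1st Sunday of the month.
1st Sunday of November 1997: November 2, 1997.
December 1997 — 1st Sunday is December 7, 1997.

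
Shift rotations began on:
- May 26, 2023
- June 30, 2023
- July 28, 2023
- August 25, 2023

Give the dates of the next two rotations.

These are Fridays with 35, 28, 28-day gaps.
Each is the final Friday of its month — June 30, 2023 is past the 28th, so '4th Friday' doesn't fit.
Last Friday of September 2023: September 29, 2023.
Last Friday of October 2023: October 27, 2023.

September 29, 2023; October 27, 2023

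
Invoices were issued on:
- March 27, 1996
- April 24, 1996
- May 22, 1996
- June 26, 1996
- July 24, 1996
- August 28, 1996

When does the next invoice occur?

These are Wednesdays at 28- or 35-day spacing (28, 28, 35, 28, 35).
The pattern: 4th Wednesday of the month.
4th Wednesday of September 1996: September 25, 1996.

September 25, 1996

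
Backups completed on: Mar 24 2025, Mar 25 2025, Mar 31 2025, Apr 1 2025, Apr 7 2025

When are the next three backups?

Apr 8 2025, Apr 14 2025, Apr 15 2025

Every event lands on a Monday or Tuesday (gaps cycle 1, 6, 1, 6).
So the schedule is: every Monday and Tuesday.
Next Tuesday: Apr 8 2025.
Next Monday: Apr 14 2025.
The following Tuesday is Apr 15 2025.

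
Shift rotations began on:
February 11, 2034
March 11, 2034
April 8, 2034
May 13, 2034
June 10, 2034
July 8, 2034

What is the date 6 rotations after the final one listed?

Gaps: 28, 28, 35, 28, 28 days — a mix of 28 and 35. Every date is a Saturday.
Each is the 2nd Saturday of its month.
August 2034 — 2nd Saturday is August 12, 2034.
September 2034 — 2nd Saturday is September 9, 2034.
2nd Saturday of October 2034: October 14, 2034.
November 2034 — 2nd Saturday is November 11, 2034.
December 2034 — 2nd Saturday is December 9, 2034.
2nd Saturday of January 2035: January 13, 2035.

January 13, 2035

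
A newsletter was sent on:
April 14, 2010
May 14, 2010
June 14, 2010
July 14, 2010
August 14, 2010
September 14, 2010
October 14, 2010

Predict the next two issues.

November 14, 2010; December 14, 2010

The day-of-month is always 14 (30, 31, 30, 31, 31, 30 days between events).
So this recurs on the 14th of each month.
Next: November 2010 → November 14, 2010.
December 2010: December 14, 2010.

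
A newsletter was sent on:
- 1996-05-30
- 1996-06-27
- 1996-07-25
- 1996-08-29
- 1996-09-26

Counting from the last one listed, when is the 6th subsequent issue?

1997-03-27

Every date is a Thursday; gaps 28, 28, 35, 28 days.
Each is the last Thursday of its month (at least one falls on the 29th or later, ruling out '4th Thursday').
October 1996 ends with Thursday 1996-10-31.
Last Thursday of November 1996: 1996-11-28.
December 1996 ends with Thursday 1996-12-26.
Last Thursday of January 1997: 1997-01-30.
Last Thursday of February 1997: 1997-02-27.
Last Thursday of March 1997: 1997-03-27.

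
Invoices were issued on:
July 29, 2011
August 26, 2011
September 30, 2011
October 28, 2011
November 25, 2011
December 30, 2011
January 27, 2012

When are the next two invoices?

Every date is a Friday; gaps 28, 35, 28, 28, 35, 28 days.
Each is the last Friday of its month (at least one falls on the 29th or later, ruling out '4th Friday').
Last Friday of February 2012: February 24, 2012.
Last Friday of March 2012: March 30, 2012.

February 24, 2012; March 30, 2012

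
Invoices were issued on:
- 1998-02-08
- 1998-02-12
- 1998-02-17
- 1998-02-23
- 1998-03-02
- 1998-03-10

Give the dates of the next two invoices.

The spacing grows by 1 each time: 4, 5, 6, 7, 8 days.
Next gap: 9 days. 1998-03-10 + 9 days = 1998-03-19.
Next gap: 10 days. 1998-03-19 + 10 days = 1998-03-29.

1998-03-19, 1998-03-29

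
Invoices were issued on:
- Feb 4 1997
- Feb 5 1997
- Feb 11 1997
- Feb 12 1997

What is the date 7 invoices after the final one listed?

The gap pattern 1, 6, 1 repeats every 2 events.
These are the Tuesdays and Wednesdays of each week.
The following Tuesday is Feb 18 1997.
The following Wednesday is Feb 19 1997.
The following Tuesday is Feb 25 1997.
Next Wednesday: Feb 26 1997.
Next Tuesday: Mar 4 1997.
Next Wednesday: Mar 5 1997.
The following Tuesday is Mar 11 1997.

Mar 11 1997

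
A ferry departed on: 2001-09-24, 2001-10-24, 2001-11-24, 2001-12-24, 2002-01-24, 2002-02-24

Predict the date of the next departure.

2002-03-24

Gaps: 30, 31, 30, 31, 31 days — not constant. Every event is on the 24th of the month.
Pattern: the 24th of each month.
March 2002: 2002-03-24.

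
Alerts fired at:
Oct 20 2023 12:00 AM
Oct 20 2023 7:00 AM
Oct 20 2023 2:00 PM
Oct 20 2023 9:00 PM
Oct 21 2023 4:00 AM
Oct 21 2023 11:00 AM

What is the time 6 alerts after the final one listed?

Gaps: 7, 7, 7, 7, 7 hours — each event is 7 hours after the previous one.
Oct 21 2023 11:00 AM + 7 h = Oct 21 2023 6:00 PM.
Oct 21 2023 6:00 PM + 7 h = Oct 22 2023 1:00 AM.
Oct 22 2023 1:00 AM + 7 h = Oct 22 2023 8:00 AM.
Oct 22 2023 8:00 AM + 7 h = Oct 22 2023 3:00 PM.
Oct 22 2023 3:00 PM + 7 h = Oct 22 2023 10:00 PM.
Oct 22 2023 10:00 PM + 7 h = Oct 23 2023 5:00 AM.

Oct 23 2023 5:00 AM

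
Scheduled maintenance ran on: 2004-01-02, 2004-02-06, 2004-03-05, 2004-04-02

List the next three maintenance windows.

These are Fridays at 28- or 35-day spacing (35, 28, 28).
The pattern: 1st Friday of the month.
May 2004 — 1st Friday is 2004-05-07.
June 2004 — 1st Friday is 2004-06-04.
1st Friday of July 2004: 2004-07-02.

2004-05-07, 2004-06-04, 2004-07-02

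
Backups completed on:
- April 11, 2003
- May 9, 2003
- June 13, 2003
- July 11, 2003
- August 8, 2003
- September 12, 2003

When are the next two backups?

All dates are Fridays, 28, 35, 28, 28, 35 days apart.
Specifically, the 2nd Friday of each month.
2nd Friday of October 2003: October 10, 2003.
2nd Friday of November 2003: November 14, 2003.

October 10, 2003; November 14, 2003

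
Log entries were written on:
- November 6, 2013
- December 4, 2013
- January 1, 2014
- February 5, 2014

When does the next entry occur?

These are Wednesdays at 28- or 35-day spacing (28, 28, 35).
The pattern: 1st Wednesday of the month.
March 2014 — 1st Wednesday is March 5, 2014.

March 5, 2014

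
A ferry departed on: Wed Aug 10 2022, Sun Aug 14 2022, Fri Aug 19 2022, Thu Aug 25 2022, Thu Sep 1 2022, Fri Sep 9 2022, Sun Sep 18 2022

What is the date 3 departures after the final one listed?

Fri Oct 21 2022

Intervals are 4, 5, 6, 7, 8, 9 days — an arithmetic progression with common difference 1.
Next gap: 10 days. Sun Sep 18 2022 + 10 days = Wed Sep 28 2022.
Next gap: 11 days. Wed Sep 28 2022 + 11 days = Sun Oct 9 2022.
Next gap: 12 days. Sun Oct 9 2022 + 12 days = Fri Oct 21 2022.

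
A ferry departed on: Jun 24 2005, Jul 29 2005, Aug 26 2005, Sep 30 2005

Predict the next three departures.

These are Fridays with 35, 28, 35-day gaps.
Each is the final Friday of its month — Jul 29 2005 is past the 28th, so '4th Friday' doesn't fit.
Last Friday of October 2005: Oct 28 2005.
November 2005 ends with Friday Nov 25 2005.
December 2005 ends with Friday Dec 30 2005.

Oct 28 2005, Nov 25 2005, Dec 30 2005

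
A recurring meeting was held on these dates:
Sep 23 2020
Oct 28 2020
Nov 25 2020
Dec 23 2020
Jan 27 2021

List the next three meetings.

Feb 24 2021, Mar 24 2021, Apr 28 2021

Gaps: 35, 28, 28, 35 days — a mix of 28 and 35. Every date is a Wednesday.
Each is the 4th Wednesday of its month.
February 2021 — 4th Wednesday is Feb 24 2021.
4th Wednesday of March 2021: Mar 24 2021.
4th Wednesday of April 2021: Apr 28 2021.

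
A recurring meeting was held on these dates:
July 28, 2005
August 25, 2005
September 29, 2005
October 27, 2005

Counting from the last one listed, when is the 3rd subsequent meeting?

These are Thursdays with 28, 35, 28-day gaps.
Each is the final Thursday of its month — September 29, 2005 is past the 28th, so '4th Thursday' doesn't fit.
November 2005 ends with Thursday November 24, 2005.
December 2005 ends with Thursday December 29, 2005.
January 2006 ends with Thursday January 26, 2006.

January 26, 2006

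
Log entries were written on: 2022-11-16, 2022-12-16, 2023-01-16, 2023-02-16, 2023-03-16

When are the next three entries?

Gaps: 30, 31, 31, 28 days — not constant. Every event is on the 16th of the month.
Pattern: the 16th of each month.
Next: April 2023 → 2023-04-16.
Next: May 2023 → 2023-05-16.
June 2023: 2023-06-16.

2023-04-16, 2023-05-16, 2023-06-16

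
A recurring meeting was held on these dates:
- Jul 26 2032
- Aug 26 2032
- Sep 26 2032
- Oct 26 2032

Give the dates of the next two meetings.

Nov 26 2032, Dec 26 2032

The day-of-month is always 26 (31, 31, 30 days between events).
So this recurs on the 26th of each month.
Next: November 2032 → Nov 26 2032.
December 2032: Dec 26 2032.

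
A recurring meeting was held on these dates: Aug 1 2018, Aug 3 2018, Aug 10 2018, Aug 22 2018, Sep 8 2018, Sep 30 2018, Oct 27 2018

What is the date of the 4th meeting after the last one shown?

Apr 3 2019

The spacing grows by 5 each time: 2, 7, 12, 17, 22, 27 days.
Next gap: 32 days. Oct 27 2018 + 32 days = Nov 28 2018.
Next gap: 37 days. Nov 28 2018 + 37 days = Jan 4 2019.
Next gap: 42 days. Jan 4 2019 + 42 days = Feb 15 2019.
Next gap: 47 days. Feb 15 2019 + 47 days = Apr 3 2019.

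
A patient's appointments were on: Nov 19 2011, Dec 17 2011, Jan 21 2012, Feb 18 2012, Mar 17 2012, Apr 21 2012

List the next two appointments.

May 19 2012, Jun 16 2012

Gaps: 28, 35, 28, 28, 35 days — a mix of 28 and 35. Every date is a Saturday.
Each is the 3rd Saturday of its month.
May 2012 — 3rd Saturday is May 19 2012.
3rd Saturday of June 2012: Jun 16 2012.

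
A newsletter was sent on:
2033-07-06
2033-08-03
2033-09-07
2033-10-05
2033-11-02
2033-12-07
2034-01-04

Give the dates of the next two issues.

These are Wednesdays at 28- or 35-day spacing (28, 35, 28, 28, 35, 28).
The pattern: 1st Wednesday of the month.
February 2034 — 1st Wednesday is 2034-02-01.
March 2034 — 1st Wednesday is 2034-03-01.

2034-02-01, 2034-03-01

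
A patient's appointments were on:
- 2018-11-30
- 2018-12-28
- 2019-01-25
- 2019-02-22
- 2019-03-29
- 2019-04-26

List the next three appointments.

Every date is a Friday; gaps 28, 28, 28, 35, 28 days.
Each is the last Friday of its month (at least one falls on the 29th or later, ruling out '4th Friday').
May 2019 ends with Friday 2019-05-31.
June 2019 ends with Friday 2019-06-28.
July 2019 ends with Friday 2019-07-26.

2019-05-31, 2019-06-28, 2019-07-26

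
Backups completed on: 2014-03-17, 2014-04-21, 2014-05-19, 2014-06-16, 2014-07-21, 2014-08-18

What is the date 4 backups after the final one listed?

2014-12-15

Gaps: 35, 28, 28, 35, 28 days — a mix of 28 and 35. Every date is a Monday.
Each is the 3rd Monday of its month.
September 2014 — 3rd Monday is 2014-09-15.
3rd Monday of October 2014: 2014-10-20.
3rd Monday of November 2014: 2014-11-17.
December 2014 — 3rd Monday is 2014-12-15.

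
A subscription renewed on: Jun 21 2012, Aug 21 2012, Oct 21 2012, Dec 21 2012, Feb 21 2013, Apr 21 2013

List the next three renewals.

Each date is the 21st; the gaps (61, 61, 61, 62, 59) track the month lengths.
The rule is the 21st of every 2 months.
Next: June 2013 → Jun 21 2013.
August 2013: Aug 21 2013.
Next: October 2013 → Oct 21 2013.

Jun 21 2013, Aug 21 2013, Oct 21 2013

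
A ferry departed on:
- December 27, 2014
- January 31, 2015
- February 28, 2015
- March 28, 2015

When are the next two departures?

April 25, 2015; May 30, 2015

These are Saturdays with 35, 28, 28-day gaps.
Each is the final Saturday of its month — January 31, 2015 is past the 28th, so '4th Saturday' doesn't fit.
Last Saturday of April 2015: April 25, 2015.
May 2015 ends with Saturday May 30, 2015.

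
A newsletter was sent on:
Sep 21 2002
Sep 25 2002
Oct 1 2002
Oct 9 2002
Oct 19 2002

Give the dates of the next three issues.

The spacing grows by 2 each time: 4, 6, 8, 10 days.
Next gap: 12 days. Oct 19 2002 + 12 days = Oct 31 2002.
Next gap: 14 days. Oct 31 2002 + 14 days = Nov 14 2002.
Next gap: 16 days. Nov 14 2002 + 16 days = Nov 30 2002.

Oct 31 2002, Nov 14 2002, Nov 30 2002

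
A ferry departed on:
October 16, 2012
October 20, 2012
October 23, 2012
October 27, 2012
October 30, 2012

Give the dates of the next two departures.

Gaps: 4, 3, 4, 3 days — not constant, but cyclic with period 2.
The events fall on every Tuesday and Saturday.
The following Saturday is November 3, 2012.
The following Tuesday is November 6, 2012.

November 3, 2012; November 6, 2012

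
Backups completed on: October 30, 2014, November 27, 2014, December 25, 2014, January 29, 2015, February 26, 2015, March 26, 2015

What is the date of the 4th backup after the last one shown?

July 30, 2015

All Thursdays; the gaps (28, 28, 35, 28, 28) vary with month length.
This is the last Thursday of each month.
April 2015 ends with Thursday April 30, 2015.
May 2015 ends with Thursday May 28, 2015.
Last Thursday of June 2015: June 25, 2015.
July 2015 ends with Thursday July 30, 2015.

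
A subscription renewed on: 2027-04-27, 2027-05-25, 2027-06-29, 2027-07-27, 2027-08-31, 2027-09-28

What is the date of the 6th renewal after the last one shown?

These are Tuesdays with 28, 35, 28, 35, 28-day gaps.
Each is the final Tuesday of its month — 2027-06-29 is past the 28th, so '4th Tuesday' doesn't fit.
October 2027 ends with Tuesday 2027-10-26.
Last Tuesday of November 2027: 2027-11-30.
December 2027 ends with Tuesday 2027-12-28.
Last Tuesday of January 2028: 2028-01-25.
February 2028 ends with Tuesday 2028-02-29.
March 2028 ends with Tuesday 2028-03-28.

2028-03-28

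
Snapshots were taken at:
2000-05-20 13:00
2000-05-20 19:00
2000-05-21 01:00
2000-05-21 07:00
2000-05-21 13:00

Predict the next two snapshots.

Gaps: 6, 6, 6, 6 hours — each event is 6 hours after the previous one.
2000-05-21 13:00 + 6 h = 2000-05-21 19:00.
2000-05-21 19:00 + 6 h = 2000-05-22 01:00.

2000-05-21 19:00, 2000-05-22 01:00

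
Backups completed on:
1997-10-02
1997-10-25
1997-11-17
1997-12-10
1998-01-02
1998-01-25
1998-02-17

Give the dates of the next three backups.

Every event comes 23 days after the last (23, 23, 23, 23, 23, 23).
1998-02-17 + 23 days = 1998-03-12.
1998-03-12 + 23 days = 1998-04-04.
1998-04-04 + 23 days = 1998-04-27.

1998-03-12, 1998-04-04, 1998-04-27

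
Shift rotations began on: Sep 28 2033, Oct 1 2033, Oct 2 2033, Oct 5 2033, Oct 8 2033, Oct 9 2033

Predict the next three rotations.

Oct 12 2033, Oct 15 2033, Oct 16 2033

Every event lands on a Wednesday or Saturday or Sunday (gaps cycle 3, 1, 3, 3, 1).
So the schedule is: every Wednesday, Saturday and Sunday.
The following Wednesday is Oct 12 2033.
The following Saturday is Oct 15 2033.
The following Sunday is Oct 16 2033.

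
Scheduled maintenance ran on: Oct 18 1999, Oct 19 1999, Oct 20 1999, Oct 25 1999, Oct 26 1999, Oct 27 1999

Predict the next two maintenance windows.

Nov 1 1999, Nov 2 1999

Gaps: 1, 1, 5, 1, 1 days — not constant, but cyclic with period 3.
The events fall on every Monday, Tuesday and Wednesday.
Next Monday: Nov 1 1999.
The following Tuesday is Nov 2 1999.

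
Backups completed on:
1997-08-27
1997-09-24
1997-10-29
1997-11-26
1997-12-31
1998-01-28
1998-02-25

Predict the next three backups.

1998-03-25, 1998-04-29, 1998-05-27

Every date is a Wednesday; gaps 28, 35, 28, 35, 28, 28 days.
Each is the last Wednesday of its month (at least one falls on the 29th or later, ruling out '4th Wednesday').
Last Wednesday of March 1998: 1998-03-25.
Last Wednesday of April 1998: 1998-04-29.
May 1998 ends with Wednesday 1998-05-27.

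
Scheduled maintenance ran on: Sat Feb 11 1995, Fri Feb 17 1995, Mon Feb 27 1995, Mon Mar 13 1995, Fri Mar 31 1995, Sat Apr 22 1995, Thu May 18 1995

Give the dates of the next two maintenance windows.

Sat Jun 17 1995, Fri Jul 21 1995

The spacing grows by 4 each time: 6, 10, 14, 18, 22, 26 days.
Next gap: 30 days. Thu May 18 1995 + 30 days = Sat Jun 17 1995.
Next gap: 34 days. Sat Jun 17 1995 + 34 days = Fri Jul 21 1995.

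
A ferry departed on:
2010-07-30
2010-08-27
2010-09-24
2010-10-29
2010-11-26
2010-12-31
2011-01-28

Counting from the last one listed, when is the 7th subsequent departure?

2011-08-26

All Fridays; the gaps (28, 28, 35, 28, 35, 28) vary with month length.
This is the last Friday of each month.
Last Friday of February 2011: 2011-02-25.
March 2011 ends with Friday 2011-03-25.
Last Friday of April 2011: 2011-04-29.
May 2011 ends with Friday 2011-05-27.
June 2011 ends with Friday 2011-06-24.
Last Friday of July 2011: 2011-07-29.
August 2011 ends with Friday 2011-08-26.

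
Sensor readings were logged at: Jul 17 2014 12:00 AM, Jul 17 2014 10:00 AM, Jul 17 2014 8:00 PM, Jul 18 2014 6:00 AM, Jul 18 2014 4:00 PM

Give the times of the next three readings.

The interval is a steady 10 hours (10, 10, 10, 10).
Jul 18 2014 4:00 PM + 10 h = Jul 19 2014 2:00 AM.
Jul 19 2014 2:00 AM + 10 h = Jul 19 2014 12:00 PM.
Jul 19 2014 12:00 PM + 10 h = Jul 19 2014 10:00 PM.

Jul 19 2014 2:00 AM, Jul 19 2014 12:00 PM, Jul 19 2014 10:00 PM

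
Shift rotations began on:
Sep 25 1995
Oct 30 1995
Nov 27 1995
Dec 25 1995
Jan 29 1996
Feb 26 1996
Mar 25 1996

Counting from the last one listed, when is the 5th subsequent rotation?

All Mondays; the gaps (35, 28, 28, 35, 28, 28) vary with month length.
This is the last Monday of each month.
April 1996 ends with Monday Apr 29 1996.
Last Monday of May 1996: May 27 1996.
Last Monday of June 1996: Jun 24 1996.
Last Monday of July 1996: Jul 29 1996.
Last Monday of August 1996: Aug 26 1996.

Aug 26 1996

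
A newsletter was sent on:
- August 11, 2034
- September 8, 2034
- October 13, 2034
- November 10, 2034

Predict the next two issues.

December 8, 2034; January 12, 2035

Gaps: 28, 35, 28 days — a mix of 28 and 35. Every date is a Friday.
Each is the 2nd Friday of its month.
2nd Friday of December 2034: December 8, 2034.
2nd Friday of January 2035: January 12, 2035.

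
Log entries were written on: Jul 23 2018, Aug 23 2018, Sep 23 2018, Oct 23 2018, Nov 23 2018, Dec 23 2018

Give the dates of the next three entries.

Gaps: 31, 31, 30, 31, 30 days — not constant. Every event is on the 23rd of the month.
Pattern: the 23rd of each month.
Next: January 2019 → Jan 23 2019.
February 2019: Feb 23 2019.
March 2019: Mar 23 2019.

Jan 23 2019, Feb 23 2019, Mar 23 2019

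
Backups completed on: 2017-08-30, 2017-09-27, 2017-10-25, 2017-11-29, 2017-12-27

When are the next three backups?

2018-01-31, 2018-02-28, 2018-03-28

Every date is a Wednesday; gaps 28, 28, 35, 28 days.
Each is the last Wednesday of its month (at least one falls on the 29th or later, ruling out '4th Wednesday').
January 2018 ends with Wednesday 2018-01-31.
Last Wednesday of February 2018: 2018-02-28.
Last Wednesday of March 2018: 2018-03-28.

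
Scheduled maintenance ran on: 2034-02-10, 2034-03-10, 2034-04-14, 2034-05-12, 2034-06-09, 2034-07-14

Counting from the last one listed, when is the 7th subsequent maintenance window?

2035-02-09

Gaps: 28, 35, 28, 28, 35 days — a mix of 28 and 35. Every date is a Friday.
Each is the 2nd Friday of its month.
2nd Friday of August 2034: 2034-08-11.
2nd Friday of September 2034: 2034-09-08.
2nd Friday of October 2034: 2034-10-13.
November 2034 — 2nd Friday is 2034-11-10.
December 2034 — 2nd Friday is 2034-12-08.
2nd Friday of January 2035: 2035-01-12.
2nd Friday of February 2035: 2035-02-09.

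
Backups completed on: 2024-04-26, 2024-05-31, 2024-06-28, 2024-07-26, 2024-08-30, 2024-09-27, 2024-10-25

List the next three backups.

2024-11-29, 2024-12-27, 2025-01-31

These are Fridays with 35, 28, 28, 35, 28, 28-day gaps.
Each is the final Friday of its month — 2024-05-31 is past the 28th, so '4th Friday' doesn't fit.
Last Friday of November 2024: 2024-11-29.
December 2024 ends with Friday 2024-12-27.
Last Friday of January 2025: 2025-01-31.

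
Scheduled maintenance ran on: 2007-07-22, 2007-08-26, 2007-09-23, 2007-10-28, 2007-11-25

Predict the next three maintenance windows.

2007-12-23, 2008-01-27, 2008-02-24

All dates are Sundays, 35, 28, 35, 28 days apart.
Specifically, the 4th Sunday of each month.
4th Sunday of December 2007: 2007-12-23.
4th Sunday of January 2008: 2008-01-27.
February 2008 — 4th Sunday is 2008-02-24.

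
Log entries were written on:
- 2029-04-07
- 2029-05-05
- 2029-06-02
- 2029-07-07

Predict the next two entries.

These are Saturdays at 28- or 35-day spacing (28, 28, 35).
The pattern: 1st Saturday of the month.
August 2029 — 1st Saturday is 2029-08-04.
1st Saturday of September 2029: 2029-09-01.

2029-08-04, 2029-09-01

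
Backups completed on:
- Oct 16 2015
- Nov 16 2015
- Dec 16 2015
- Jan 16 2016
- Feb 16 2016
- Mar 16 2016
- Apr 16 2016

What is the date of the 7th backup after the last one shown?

Nov 16 2016

Each date is the 16th; the gaps (31, 30, 31, 31, 29, 31) track the month lengths.
The rule is the 16th of each month.
May 2016: May 16 2016.
Next: June 2016 → Jun 16 2016.
Next: July 2016 → Jul 16 2016.
August 2016: Aug 16 2016.
September 2016: Sep 16 2016.
October 2016: Oct 16 2016.
November 2016: Nov 16 2016.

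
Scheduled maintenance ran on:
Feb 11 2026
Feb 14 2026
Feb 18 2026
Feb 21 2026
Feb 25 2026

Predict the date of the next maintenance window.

Feb 28 2026

The gap pattern 3, 4, 3, 4 repeats every 2 events.
These are the Wednesdays and Saturdays of each week.
The following Saturday is Feb 28 2026.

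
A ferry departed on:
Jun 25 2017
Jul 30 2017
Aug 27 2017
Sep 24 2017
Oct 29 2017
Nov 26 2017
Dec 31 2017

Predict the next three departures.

All Sundays; the gaps (35, 28, 28, 35, 28, 35) vary with month length.
This is the last Sunday of each month.
January 2018 ends with Sunday Jan 28 2018.
Last Sunday of February 2018: Feb 25 2018.
Last Sunday of March 2018: Mar 25 2018.

Jan 28 2018, Feb 25 2018, Mar 25 2018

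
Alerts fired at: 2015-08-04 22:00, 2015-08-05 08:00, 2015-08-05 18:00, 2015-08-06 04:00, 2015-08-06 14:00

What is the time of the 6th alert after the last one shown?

Spacing: 10, 10, 10, 10 h — constant 10 h.
2015-08-06 14:00 + 10 h = 2015-08-07 00:00.
2015-08-07 00:00 + 10 h = 2015-08-07 10:00.
2015-08-07 10:00 + 10 h = 2015-08-07 20:00.
2015-08-07 20:00 + 10 h = 2015-08-08 06:00.
2015-08-08 06:00 + 10 h = 2015-08-08 16:00.
2015-08-08 16:00 + 10 h = 2015-08-09 02:00.

2015-08-09 02:00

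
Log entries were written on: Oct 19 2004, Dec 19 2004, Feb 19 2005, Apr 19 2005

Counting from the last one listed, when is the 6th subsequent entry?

Apr 19 2006

The day-of-month is always 19 (61, 62, 59 days between events).
So this recurs on the 19th of every 2 months.
Next: June 2005 → Jun 19 2005.
August 2005: Aug 19 2005.
October 2005: Oct 19 2005.
Next: December 2005 → Dec 19 2005.
Next: February 2006 → Feb 19 2006.
April 2006: Apr 19 2006.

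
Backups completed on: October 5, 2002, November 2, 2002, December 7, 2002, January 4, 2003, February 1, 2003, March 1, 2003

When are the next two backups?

All dates are Saturdays, 28, 35, 28, 28, 28 days apart.
Specifically, the 1st Saturday of each month.
1st Saturday of April 2003: April 5, 2003.
1st Saturday of May 2003: May 3, 2003.

April 5, 2003; May 3, 2003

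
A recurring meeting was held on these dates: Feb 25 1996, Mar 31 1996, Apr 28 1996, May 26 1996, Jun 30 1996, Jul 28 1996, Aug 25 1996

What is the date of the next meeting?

These are Sundays with 35, 28, 28, 35, 28, 28-day gaps.
Each is the final Sunday of its month — Mar 31 1996 is past the 28th, so '4th Sunday' doesn't fit.
Last Sunday of September 1996: Sep 29 1996.

Sep 29 1996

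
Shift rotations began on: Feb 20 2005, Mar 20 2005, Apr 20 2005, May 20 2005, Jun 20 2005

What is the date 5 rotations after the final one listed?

Nov 20 2005

The day-of-month is always 20 (28, 31, 30, 31 days between events).
So this recurs on the 20th of each month.
Next: July 2005 → Jul 20 2005.
August 2005: Aug 20 2005.
September 2005: Sep 20 2005.
Next: October 2005 → Oct 20 2005.
November 2005: Nov 20 2005.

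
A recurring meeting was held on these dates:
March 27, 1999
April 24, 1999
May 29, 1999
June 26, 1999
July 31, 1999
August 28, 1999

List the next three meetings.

September 25, 1999; October 30, 1999; November 27, 1999

Every date is a Saturday; gaps 28, 35, 28, 35, 28 days.
Each is the last Saturday of its month (at least one falls on the 29th or later, ruling out '4th Saturday').
September 1999 ends with Saturday September 25, 1999.
Last Saturday of October 1999: October 30, 1999.
Last Saturday of November 1999: November 27, 1999.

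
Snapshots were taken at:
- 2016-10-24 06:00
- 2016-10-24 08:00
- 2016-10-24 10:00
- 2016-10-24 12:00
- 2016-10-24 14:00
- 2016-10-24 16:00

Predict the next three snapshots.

2016-10-24 18:00, 2016-10-24 20:00, 2016-10-24 22:00

Gaps: 2, 2, 2, 2, 2 hours — each event is 2 hours after the previous one.
2016-10-24 16:00 + 2 h = 2016-10-24 18:00.
2016-10-24 18:00 + 2 h = 2016-10-24 20:00.
2016-10-24 20:00 + 2 h = 2016-10-24 22:00.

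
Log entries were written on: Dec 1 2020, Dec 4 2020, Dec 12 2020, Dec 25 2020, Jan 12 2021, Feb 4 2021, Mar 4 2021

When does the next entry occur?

Apr 6 2021

Gaps: 3, 8, 13, 18, 23, 28 days — each gap is 5 larger than the previous one.
Next gap: 33 days. Mar 4 2021 + 33 days = Apr 6 2021.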